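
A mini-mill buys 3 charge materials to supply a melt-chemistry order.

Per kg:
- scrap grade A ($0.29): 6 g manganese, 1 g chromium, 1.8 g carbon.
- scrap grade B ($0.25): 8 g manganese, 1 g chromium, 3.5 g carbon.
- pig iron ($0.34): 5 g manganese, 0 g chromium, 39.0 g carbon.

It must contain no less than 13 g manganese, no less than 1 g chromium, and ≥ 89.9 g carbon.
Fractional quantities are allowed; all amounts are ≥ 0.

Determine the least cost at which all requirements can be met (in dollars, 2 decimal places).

$1.00

Let x1 = kg of scrap grade A, x2 = kg of scrap grade B, x3 = kg of pig iron.
Minimize 0.29x1 + 0.25x2 + 0.34x3 with:
  6x1 + 8x2 + 5x3 ≥ 13   (manganese)
  1x1 + 1x2 ≥ 1   (chromium)
  1.8x1 + 3.5x2 + 39x3 ≥ 89.9   (carbon)
  x1, x2, x3 ≥ 0.
The optimal basis is {scrap grade B, pig iron}; scrap grade A drops out. The chromium and carbon requirements are met with equality.
So scrap grade B = 1 kg, pig iron = 2.215 kg.
Cost = 0.25·1 + 0.34·2.215 = 1.0031.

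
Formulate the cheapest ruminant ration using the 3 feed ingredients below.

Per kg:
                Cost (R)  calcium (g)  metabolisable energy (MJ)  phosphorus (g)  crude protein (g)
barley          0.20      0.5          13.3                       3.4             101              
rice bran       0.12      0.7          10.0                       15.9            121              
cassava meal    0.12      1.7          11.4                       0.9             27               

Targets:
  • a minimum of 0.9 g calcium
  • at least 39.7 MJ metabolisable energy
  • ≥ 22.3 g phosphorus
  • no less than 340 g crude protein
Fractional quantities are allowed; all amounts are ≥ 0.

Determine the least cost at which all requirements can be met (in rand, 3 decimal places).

R0.455

Treat it as an LP. Let x1 = kg of barley, x2 = kg of rice bran, x3 = kg of cassava meal.
Minimise 0.2x1 + 0.12x2 + 0.12x3 with:
  0.5x1 + 0.7x2 + 1.7x3 ≥ 0.9   (calcium)
  13.3x1 + 10x2 + 11.4x3 ≥ 39.7   (metabolisable energy)
  3.4x1 + 15.9x2 + 0.9x3 ≥ 22.3   (phosphorus)
  101x1 + 121x2 + 27x3 ≥ 340   (crude protein)
  x1, x2, x3 ≥ 0.
The cheapest feasible vertex uses only rice bran, cassava meal; barley is not used. The metabolisable energy and crude protein requirements are met with equality.
Solving gives x2 = 2.528, x3 = 1.265.
Hence cost = 0.12·2.528 + 0.12·1.265 = R0.45516.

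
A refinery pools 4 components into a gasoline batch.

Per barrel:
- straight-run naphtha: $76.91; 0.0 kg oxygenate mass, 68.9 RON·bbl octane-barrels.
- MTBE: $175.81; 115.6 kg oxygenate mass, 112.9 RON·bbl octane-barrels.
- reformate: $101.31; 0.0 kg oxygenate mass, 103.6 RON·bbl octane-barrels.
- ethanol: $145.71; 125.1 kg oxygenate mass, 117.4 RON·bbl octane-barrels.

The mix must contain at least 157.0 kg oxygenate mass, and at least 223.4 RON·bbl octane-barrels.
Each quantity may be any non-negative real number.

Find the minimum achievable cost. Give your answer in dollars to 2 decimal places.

$257.25

Let x1 = barrels of straight-run naphtha, x2 = barrels of MTBE, x3 = barrels of reformate, x4 = barrels of ethanol.
Minimize 76.91x1 + 175.81x2 + 101.31x3 + 145.71x4 with:
  115.6x2 + 125.1x4 ≥ 157   (oxygenate mass)
  68.9x1 + 112.9x2 + 103.6x3 + 117.4x4 ≥ 223.4   (octane-barrels)
  x1, x2, x3, x4 ≥ 0.
The cheapest feasible vertex uses only reformate, ethanol; straight-run naphtha, MTBE are not used. Binding constraints: oxygenate mass and octane-barrels.
So reformate = 0.7342 barrels, ethanol = 1.255 barrels.
Total cost: 101.31·0.7342 + 145.71·1.255 = 257.2479.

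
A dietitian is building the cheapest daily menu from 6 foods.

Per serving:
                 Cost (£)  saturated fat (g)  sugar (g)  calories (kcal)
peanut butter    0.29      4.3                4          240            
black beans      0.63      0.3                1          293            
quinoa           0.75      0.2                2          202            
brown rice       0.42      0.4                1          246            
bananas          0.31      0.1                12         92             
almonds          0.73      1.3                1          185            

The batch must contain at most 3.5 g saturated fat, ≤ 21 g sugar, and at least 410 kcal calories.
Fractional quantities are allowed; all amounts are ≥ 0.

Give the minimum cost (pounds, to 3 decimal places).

Let x1 = servings of peanut butter, x2 = servings of black beans, x3 = servings of quinoa, x4 = servings of brown rice, x5 = servings of bananas, x6 = servings of almonds.
Minimise 0.29x1 + 0.63x2 + 0.75x3 + 0.42x4 + 0.31x5 + 0.73x6 with:
  4.3x1 + 0.3x2 + 0.2x3 + 0.4x4 + 0.1x5 + 1.3x6 ≤ 3.5   (saturated fat)
  4x1 + 1x2 + 2x3 + 1x4 + 12x5 + 1x6 ≤ 21   (sugar)
  240x1 + 293x2 + 202x3 + 246x4 + 92x5 + 185x6 ≥ 410   (calories)
  x1, x2, x3, x4, x5, x6 ≥ 0.
At the optimum only peanut butter, brown rice are positive (black beans, quinoa, bananas, almonds = 0). The saturated fat and calories requirements are met with equality.
Optimal quantities: peanut butter = 0.7247 servings, brown rice = 0.9597 servings.
Hence cost = 0.29·0.7247 + 0.42·0.9597 = £0.61324.

£0.613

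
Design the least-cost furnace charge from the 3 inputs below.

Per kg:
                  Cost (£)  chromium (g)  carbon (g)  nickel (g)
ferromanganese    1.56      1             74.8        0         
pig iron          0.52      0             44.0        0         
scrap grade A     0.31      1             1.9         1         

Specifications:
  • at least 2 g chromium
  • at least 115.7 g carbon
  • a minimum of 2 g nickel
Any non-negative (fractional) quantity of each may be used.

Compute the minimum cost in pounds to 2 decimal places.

£1.94

Let x1 = kg of ferromanganese, x2 = kg of pig iron, x3 = kg of scrap grade A.
Minimize 1.56x1 + 0.52x2 + 0.31x3 with:
  1x1 + 1x3 ≥ 2   (chromium)
  74.8x1 + 44x2 + 1.9x3 ≥ 115.7   (carbon)
  1x3 ≥ 2   (nickel)
  x1, x2, x3 ≥ 0.
At the optimum only pig iron, scrap grade A are positive (ferromanganese = 0). Binding constraints: chromium, carbon, nickel.
So pig iron = 2.543 kg, scrap grade A = 2 kg.
Cost = 0.52·2.543 + 0.31·2 = 1.9424.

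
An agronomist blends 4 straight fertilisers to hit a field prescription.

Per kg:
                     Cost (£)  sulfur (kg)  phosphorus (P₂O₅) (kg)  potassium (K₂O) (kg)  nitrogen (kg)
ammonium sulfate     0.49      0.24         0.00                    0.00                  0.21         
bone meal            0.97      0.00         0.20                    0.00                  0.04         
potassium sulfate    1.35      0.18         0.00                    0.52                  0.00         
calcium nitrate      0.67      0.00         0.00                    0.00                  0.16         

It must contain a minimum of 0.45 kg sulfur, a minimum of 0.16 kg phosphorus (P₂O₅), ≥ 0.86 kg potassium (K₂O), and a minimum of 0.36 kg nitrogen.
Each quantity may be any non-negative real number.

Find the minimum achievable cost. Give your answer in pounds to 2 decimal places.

£3.77

Let x1 = kg of ammonium sulfate, x2 = kg of bone meal, x3 = kg of potassium sulfate, x4 = kg of calcium nitrate.
Minimize 0.49x1 + 0.97x2 + 1.35x3 + 0.67x4 s.t.:
  0.24x1 + 0.18x3 ≥ 0.45   (sulfur)
  0.2x2 ≥ 0.16   (phosphorus (P₂O₅))
  0.52x3 ≥ 0.86   (potassium (K₂O))
  0.21x1 + 0.04x2 + 0.16x4 ≥ 0.36   (nitrogen)
  x1, x2, x3, x4 ≥ 0.
The cheapest feasible vertex uses only ammonium sulfate, bone meal, potassium sulfate; calcium nitrate is not used. There the phosphorus (P₂O₅), potassium (K₂O), nitrogen constraints are tight.
Solving gives x1 = 1.562, x2 = 0.8, x3 = 1.654.
Cost = 0.49·1.562 + 0.97·0.8 + 1.35·1.654 = 3.7743.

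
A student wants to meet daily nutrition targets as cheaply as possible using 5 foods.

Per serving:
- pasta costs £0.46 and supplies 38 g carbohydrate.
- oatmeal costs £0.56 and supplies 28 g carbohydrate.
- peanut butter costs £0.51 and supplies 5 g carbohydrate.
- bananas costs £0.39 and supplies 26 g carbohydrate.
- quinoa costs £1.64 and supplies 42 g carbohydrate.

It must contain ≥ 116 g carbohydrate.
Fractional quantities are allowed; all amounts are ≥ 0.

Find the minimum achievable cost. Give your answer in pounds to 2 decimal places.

Let x1 = servings of pasta, x2 = servings of oatmeal, x3 = servings of peanut butter, x4 = servings of bananas, x5 = servings of quinoa.
Minimize 0.46x1 + 0.56x2 + 0.51x3 + 0.39x4 + 1.64x5 s.t.:
  38x1 + 28x2 + 5x3 + 26x4 + 42x5 ≥ 116   (carbohydrate)
  x1, x2, x3, x4, x5 ≥ 0.
The cheapest feasible vertex uses only pasta; oatmeal, peanut butter, bananas, quinoa are not used. The carbohydrate requirement is met with equality.
Solving gives x1 = 3.053.
Total cost: 0.46·3.053 = 1.4044.

£1.40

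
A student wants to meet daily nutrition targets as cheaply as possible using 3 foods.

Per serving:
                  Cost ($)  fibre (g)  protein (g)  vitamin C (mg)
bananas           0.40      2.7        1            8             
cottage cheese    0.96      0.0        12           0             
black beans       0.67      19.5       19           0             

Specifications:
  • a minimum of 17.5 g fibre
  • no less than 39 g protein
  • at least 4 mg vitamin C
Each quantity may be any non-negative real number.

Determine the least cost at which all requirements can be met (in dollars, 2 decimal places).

Let x1 = servings of bananas, x2 = servings of cottage cheese, x3 = servings of black beans.
Minimise 0.4x1 + 0.96x2 + 0.67x3 subject to:
  2.7x1 + 19.5x3 ≥ 17.5   (fibre)
  1x1 + 12x2 + 19x3 ≥ 39   (protein)
  8x1 ≥ 4   (vitamin C)
  x1, x2, x3 ≥ 0.
At the optimum only bananas, black beans are positive (cottage cheese = 0). Binding constraints: protein and vitamin C.
That vertex is x1 = 0.5, x3 = 2.026.
Objective = 0.4·0.5 + 0.67·2.026 = 1.5574.

$1.56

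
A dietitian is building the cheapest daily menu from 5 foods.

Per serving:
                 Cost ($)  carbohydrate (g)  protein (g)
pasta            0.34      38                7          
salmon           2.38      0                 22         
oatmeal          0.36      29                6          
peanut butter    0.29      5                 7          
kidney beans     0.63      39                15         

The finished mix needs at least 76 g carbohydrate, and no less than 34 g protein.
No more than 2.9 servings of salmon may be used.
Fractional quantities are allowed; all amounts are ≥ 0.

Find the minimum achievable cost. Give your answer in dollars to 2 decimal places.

$1.42

Let x1 = servings of pasta, x2 = servings of salmon, x3 = servings of oatmeal, x4 = servings of peanut butter, x5 = servings of kidney beans.
Minimize 0.34x1 + 2.38x2 + 0.36x3 + 0.29x4 + 0.63x5 s.t.:
  38x1 + 29x3 + 5x4 + 39x5 ≥ 76   (carbohydrate)
  7x1 + 22x2 + 6x3 + 7x4 + 15x5 ≥ 34   (protein)
  x2 ≤ 2.9
  x1, x2, x3, x4, x5 ≥ 0.
The optimal basis is {peanut butter, kidney beans}; pasta, salmon, oatmeal drop out. Binding constraints: carbohydrate and protein.
Solving gives x4 = 0.9394, x5 = 1.828.
Cost = 0.29·0.9394 + 0.63·1.828 = 1.4241.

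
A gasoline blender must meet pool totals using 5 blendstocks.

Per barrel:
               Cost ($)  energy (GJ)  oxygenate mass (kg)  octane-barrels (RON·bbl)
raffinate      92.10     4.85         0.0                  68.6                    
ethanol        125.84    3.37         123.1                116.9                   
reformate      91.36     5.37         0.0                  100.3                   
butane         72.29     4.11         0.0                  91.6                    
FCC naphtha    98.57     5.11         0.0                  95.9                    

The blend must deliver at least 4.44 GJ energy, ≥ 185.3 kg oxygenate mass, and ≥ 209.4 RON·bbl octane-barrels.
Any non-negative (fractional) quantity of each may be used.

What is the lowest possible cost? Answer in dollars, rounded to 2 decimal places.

Let x1 = barrels of raffinate, x2 = barrels of ethanol, x3 = barrels of reformate, x4 = barrels of butane, x5 = barrels of FCC naphtha.
Minimise 92.1x1 + 125.84x2 + 91.36x3 + 72.29x4 + 98.57x5 with:
  4.85x1 + 3.37x2 + 5.37x3 + 4.11x4 + 5.11x5 ≥ 4.44   (energy)
  123.1x2 ≥ 185.3   (oxygenate mass)
  68.6x1 + 116.9x2 + 100.3x3 + 91.6x4 + 95.9x5 ≥ 209.4   (octane-barrels)
  x1, x2, x3, x4, x5 ≥ 0.
The optimal basis is {ethanol, butane}; raffinate, reformate, FCC naphtha drop out. The oxygenate mass and octane-barrels requirements are met with equality.
That vertex is x2 = 1.5053, x4 = 0.36499.
Total cost: 125.84·1.5053 + 72.29·0.36499 = 215.8121.

$215.81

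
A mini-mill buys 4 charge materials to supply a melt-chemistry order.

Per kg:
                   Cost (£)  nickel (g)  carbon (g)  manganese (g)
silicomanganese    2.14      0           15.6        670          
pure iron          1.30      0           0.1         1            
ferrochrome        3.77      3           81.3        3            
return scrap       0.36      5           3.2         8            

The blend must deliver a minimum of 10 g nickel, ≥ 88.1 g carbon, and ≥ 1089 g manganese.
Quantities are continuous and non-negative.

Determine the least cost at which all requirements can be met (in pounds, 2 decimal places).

This is a linear program. Let x1 = kg of silicomanganese, x2 = kg of pure iron, x3 = kg of ferrochrome, x4 = kg of return scrap.
Minimize 2.14x1 + 1.3x2 + 3.77x3 + 0.36x4 s.t.:
  3x3 + 5x4 ≥ 10   (nickel)
  15.6x1 + 0.1x2 + 81.3x3 + 3.2x4 ≥ 88.1   (carbon)
  670x1 + 1x2 + 3x3 + 8x4 ≥ 1089   (manganese)
  x1, x2, x3, x4 ≥ 0.
At the optimum only silicomanganese, ferrochrome, return scrap are positive (pure iron = 0). There the nickel, carbon, manganese constraints are tight.
Solving gives x1 = 1.603, x3 = 0.7141, x4 = 1.572.
Cost = 2.14·1.603 + 3.77·0.7141 + 0.36·1.572 = 6.6885.

£6.69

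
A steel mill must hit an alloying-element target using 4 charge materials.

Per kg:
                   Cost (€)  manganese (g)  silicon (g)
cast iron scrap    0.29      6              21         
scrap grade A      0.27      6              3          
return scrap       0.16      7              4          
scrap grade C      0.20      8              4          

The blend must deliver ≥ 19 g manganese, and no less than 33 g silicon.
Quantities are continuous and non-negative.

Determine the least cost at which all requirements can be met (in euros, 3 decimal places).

Let x1 = kg of cast iron scrap, x2 = kg of scrap grade A, x3 = kg of return scrap, x4 = kg of scrap grade C.
Minimize 0.29x1 + 0.27x2 + 0.16x3 + 0.2x4 s.t.:
  6x1 + 6x2 + 7x3 + 8x4 ≥ 19   (manganese)
  21x1 + 3x2 + 4x3 + 4x4 ≥ 33   (silicon)
  x1, x2, x3, x4 ≥ 0.
At the optimum only cast iron scrap, return scrap are positive (scrap grade A, scrap grade C = 0). There the manganese and silicon constraints are tight.
That vertex is x1 = 1.26, x3 = 1.634.
Hence cost = 0.29·1.26 + 0.16·1.634 = €0.62684.

€0.627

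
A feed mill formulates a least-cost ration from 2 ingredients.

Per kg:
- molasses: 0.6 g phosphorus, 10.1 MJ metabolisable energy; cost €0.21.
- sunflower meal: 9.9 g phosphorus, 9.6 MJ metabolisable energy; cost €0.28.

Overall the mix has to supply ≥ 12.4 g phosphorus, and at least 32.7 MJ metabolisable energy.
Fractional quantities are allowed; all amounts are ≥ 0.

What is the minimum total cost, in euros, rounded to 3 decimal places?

Treat it as an LP. Let x1 = kg of molasses, x2 = kg of sunflower meal.
min 0.21x1 + 0.28x2 subject to:
  0.6x1 + 9.9x2 ≥ 12.4   (phosphorus)
  10.1x1 + 9.6x2 ≥ 32.7   (metabolisable energy)
  x1, x2 ≥ 0.
Both inputs are positive at the optimum. The phosphorus and metabolisable energy requirements are met with equality.
That vertex is x1 = 2.172, x2 = 1.121.
Total cost: 0.21·2.172 + 0.28·1.121 = 0.77000.

€0.770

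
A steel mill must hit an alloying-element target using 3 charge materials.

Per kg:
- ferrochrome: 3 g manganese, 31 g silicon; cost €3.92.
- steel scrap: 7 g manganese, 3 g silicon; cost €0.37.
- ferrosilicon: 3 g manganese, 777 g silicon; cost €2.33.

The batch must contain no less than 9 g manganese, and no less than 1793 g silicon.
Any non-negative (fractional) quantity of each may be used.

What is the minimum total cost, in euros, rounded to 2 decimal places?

€5.48

Treat it as an LP. Let x1 = kg of ferrochrome, x2 = kg of steel scrap, x3 = kg of ferrosilicon.
Minimize 3.92x1 + 0.37x2 + 2.33x3 s.t.:
  3x1 + 7x2 + 3x3 ≥ 9   (manganese)
  31x1 + 3x2 + 777x3 ≥ 1793   (silicon)
  x1, x2, x3 ≥ 0.
The minimum-cost mix takes nothing from ferrochrome — only steel scrap, ferrosilicon. The manganese and silicon requirements are met with equality.
That vertex is x2 = 0.2972, x3 = 2.306.
Hence cost = 0.37·0.2972 + 2.33·2.306 = €5.4829.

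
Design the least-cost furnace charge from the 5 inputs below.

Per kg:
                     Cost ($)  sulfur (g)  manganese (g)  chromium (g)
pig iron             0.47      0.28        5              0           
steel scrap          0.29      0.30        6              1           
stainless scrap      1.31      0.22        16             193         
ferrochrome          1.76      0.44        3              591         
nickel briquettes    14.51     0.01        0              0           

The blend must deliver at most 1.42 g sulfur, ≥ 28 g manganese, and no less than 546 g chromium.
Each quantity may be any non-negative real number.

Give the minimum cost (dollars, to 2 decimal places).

Set it up as a linear program. Let x1 = kg of pig iron, x2 = kg of steel scrap, x3 = kg of stainless scrap, x4 = kg of ferrochrome, x5 = kg of nickel briquettes.
Minimise 0.47x1 + 0.29x2 + 1.31x3 + 1.76x4 + 14.51x5 s.t.:
  0.28x1 + 0.3x2 + 0.22x3 + 0.44x4 + 0.01x5 ≤ 1.42   (sulfur)
  5x1 + 6x2 + 16x3 + 3x4 ≥ 28   (manganese)
  1x2 + 193x3 + 591x4 ≥ 546   (chromium)
  x1, x2, x3, x4, x5 ≥ 0.
The cheapest feasible vertex uses only steel scrap, stainless scrap, ferrochrome; pig iron, nickel briquettes are not used. There the sulfur, manganese, chromium constraints are tight.
Optimal quantities: steel scrap = 3.294 kg, stainless scrap = 0.3651 kg, ferrochrome = 0.7991 kg.
Objective = 0.29·3.294 + 1.31·0.3651 + 1.76·0.7991 = 2.8400.

$2.84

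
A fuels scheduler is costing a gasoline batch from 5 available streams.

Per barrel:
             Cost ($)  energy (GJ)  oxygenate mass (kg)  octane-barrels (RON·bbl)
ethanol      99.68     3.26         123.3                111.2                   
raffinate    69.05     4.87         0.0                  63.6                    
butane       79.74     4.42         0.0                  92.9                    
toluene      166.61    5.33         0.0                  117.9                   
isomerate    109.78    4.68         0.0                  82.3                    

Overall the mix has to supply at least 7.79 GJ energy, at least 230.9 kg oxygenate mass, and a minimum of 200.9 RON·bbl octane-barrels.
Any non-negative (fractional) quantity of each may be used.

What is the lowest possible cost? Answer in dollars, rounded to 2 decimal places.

Set it up as a linear program. Let x1 = barrels of ethanol, x2 = barrels of raffinate, x3 = barrels of butane, x4 = barrels of toluene, x5 = barrels of isomerate.
min 99.68x1 + 69.05x2 + 79.74x3 + 166.61x4 + 109.78x5 s.t.:
  3.26x1 + 4.87x2 + 4.42x3 + 5.33x4 + 4.68x5 ≥ 7.79   (energy)
  123.3x1 ≥ 230.9   (oxygenate mass)
  111.2x1 + 63.6x2 + 92.9x3 + 117.9x4 + 82.3x5 ≥ 200.9   (octane-barrels)
  x1, x2, x3, x4, x5 ≥ 0.
At the optimum only ethanol, raffinate are positive (butane, toluene, isomerate = 0). There the energy and oxygenate mass constraints are tight.
That vertex is x1 = 1.8727, x2 = 0.34602.
Objective = 99.68·1.8727 + 69.05·0.34602 = 210.5634.

$210.56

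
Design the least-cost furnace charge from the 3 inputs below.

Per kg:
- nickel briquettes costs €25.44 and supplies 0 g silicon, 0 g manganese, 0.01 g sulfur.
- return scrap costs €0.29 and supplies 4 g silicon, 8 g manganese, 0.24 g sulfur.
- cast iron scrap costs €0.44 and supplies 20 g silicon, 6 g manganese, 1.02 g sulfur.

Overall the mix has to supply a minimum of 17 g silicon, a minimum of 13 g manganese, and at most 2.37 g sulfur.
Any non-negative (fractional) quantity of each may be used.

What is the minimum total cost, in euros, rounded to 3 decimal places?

Let x1 = kg of nickel briquettes, x2 = kg of return scrap, x3 = kg of cast iron scrap.
Minimize 25.44x1 + 0.29x2 + 0.44x3 s.t.:
  4x2 + 20x3 ≥ 17   (silicon)
  8x2 + 6x3 ≥ 13   (manganese)
  0.01x1 + 0.24x2 + 1.02x3 ≤ 2.37   (sulfur)
  x1, x2, x3 ≥ 0.
The cheapest feasible vertex uses only return scrap, cast iron scrap; nickel briquettes is not used. There the silicon and manganese constraints are tight.
Solving gives x2 = 1.162, x3 = 0.6176.
Cost = 0.29·1.162 + 0.44·0.6176 = 0.60872.

€0.609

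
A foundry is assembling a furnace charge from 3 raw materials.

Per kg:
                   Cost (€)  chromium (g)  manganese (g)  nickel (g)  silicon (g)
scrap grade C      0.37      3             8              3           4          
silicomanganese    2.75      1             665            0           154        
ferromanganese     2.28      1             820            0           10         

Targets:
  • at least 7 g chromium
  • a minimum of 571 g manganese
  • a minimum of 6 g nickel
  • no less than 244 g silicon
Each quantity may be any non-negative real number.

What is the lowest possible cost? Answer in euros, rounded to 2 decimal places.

€4.95

Let x1 = kg of scrap grade C, x2 = kg of silicomanganese, x3 = kg of ferromanganese.
Minimise 0.37x1 + 2.75x2 + 2.28x3 with:
  3x1 + 1x2 + 1x3 ≥ 7   (chromium)
  8x1 + 665x2 + 820x3 ≥ 571   (manganese)
  3x1 ≥ 6   (nickel)
  4x1 + 154x2 + 10x3 ≥ 244   (silicon)
  x1, x2, x3 ≥ 0.
At the optimum only scrap grade C, silicomanganese are positive (ferromanganese = 0). The nickel and silicon requirements are met with equality.
That vertex is x1 = 2, x2 = 1.532.
Cost = 0.37·2 + 2.75·1.532 = 4.9530.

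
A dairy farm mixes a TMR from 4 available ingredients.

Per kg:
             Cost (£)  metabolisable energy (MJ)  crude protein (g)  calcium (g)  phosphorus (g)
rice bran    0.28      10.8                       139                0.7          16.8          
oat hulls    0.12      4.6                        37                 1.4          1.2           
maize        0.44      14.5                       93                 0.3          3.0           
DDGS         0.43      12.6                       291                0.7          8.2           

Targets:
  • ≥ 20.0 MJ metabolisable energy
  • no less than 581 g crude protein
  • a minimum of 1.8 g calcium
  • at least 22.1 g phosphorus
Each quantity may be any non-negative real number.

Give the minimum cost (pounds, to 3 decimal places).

Treat it as an LP. Let x1 = kg of rice bran, x2 = kg of oat hulls, x3 = kg of maize, x4 = kg of DDGS.
Minimize 0.28x1 + 0.12x2 + 0.44x3 + 0.43x4 s.t.:
  10.8x1 + 4.6x2 + 14.5x3 + 12.6x4 ≥ 20   (metabolisable energy)
  139x1 + 37x2 + 93x3 + 291x4 ≥ 581   (crude protein)
  0.7x1 + 1.4x2 + 0.3x3 + 0.7x4 ≥ 1.8   (calcium)
  16.8x1 + 1.2x2 + 3x3 + 8.2x4 ≥ 22.1   (phosphorus)
  x1, x2, x3, x4 ≥ 0.
The minimum-cost mix takes nothing from maize — only rice bran, oat hulls, DDGS. There the crude protein, calcium, phosphorus constraints are tight.
Optimal quantities: rice bran = 0.4424 kg, oat hulls = 0.1836 kg, DDGS = 1.762 kg.
Cost = 0.28·0.4424 + 0.12·0.1836 + 0.43·1.762 = 0.90356.

£0.904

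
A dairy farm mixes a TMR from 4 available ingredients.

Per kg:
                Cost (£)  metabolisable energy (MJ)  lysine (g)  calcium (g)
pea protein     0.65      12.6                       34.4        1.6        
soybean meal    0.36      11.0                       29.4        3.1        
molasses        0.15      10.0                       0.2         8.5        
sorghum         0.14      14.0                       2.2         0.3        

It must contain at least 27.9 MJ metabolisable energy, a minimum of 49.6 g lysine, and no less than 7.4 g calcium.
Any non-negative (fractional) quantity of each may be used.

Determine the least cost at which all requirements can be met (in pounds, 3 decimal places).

Let x1 = kg of pea protein, x2 = kg of soybean meal, x3 = kg of molasses, x4 = kg of sorghum.
Minimize 0.65x1 + 0.36x2 + 0.15x3 + 0.14x4 with:
  12.6x1 + 11x2 + 10x3 + 14x4 ≥ 27.9   (metabolisable energy)
  34.4x1 + 29.4x2 + 0.2x3 + 2.2x4 ≥ 49.6   (lysine)
  1.6x1 + 3.1x2 + 8.5x3 + 0.3x4 ≥ 7.4   (calcium)
  x1, x2, x3, x4 ≥ 0.
The minimum-cost mix takes nothing from pea protein — only soybean meal, molasses, sorghum. The metabolisable energy, lysine, calcium requirements are met with equality.
So soybean meal = 1.646 kg, molasses = 0.2518 kg, sorghum = 0.5193 kg.
Objective = 0.36·1.646 + 0.15·0.2518 + 0.14·0.5193 = 0.70303.

£0.703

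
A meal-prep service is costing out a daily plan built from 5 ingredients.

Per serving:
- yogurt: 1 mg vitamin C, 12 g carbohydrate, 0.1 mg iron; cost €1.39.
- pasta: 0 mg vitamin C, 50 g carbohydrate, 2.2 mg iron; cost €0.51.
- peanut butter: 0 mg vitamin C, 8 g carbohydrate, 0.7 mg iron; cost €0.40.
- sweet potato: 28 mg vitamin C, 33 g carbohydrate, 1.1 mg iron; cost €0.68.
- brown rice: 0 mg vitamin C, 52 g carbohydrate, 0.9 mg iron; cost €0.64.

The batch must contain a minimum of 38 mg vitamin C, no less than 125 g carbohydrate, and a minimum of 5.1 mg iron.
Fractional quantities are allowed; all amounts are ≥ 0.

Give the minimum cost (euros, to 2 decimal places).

€1.76

Let x1 = servings of yogurt, x2 = servings of pasta, x3 = servings of peanut butter, x4 = servings of sweet potato, x5 = servings of brown rice.
min 1.39x1 + 0.51x2 + 0.4x3 + 0.68x4 + 0.64x5 s.t.:
  1x1 + 28x4 ≥ 38   (vitamin C)
  12x1 + 50x2 + 8x3 + 33x4 + 52x5 ≥ 125   (carbohydrate)
  0.1x1 + 2.2x2 + 0.7x3 + 1.1x4 + 0.9x5 ≥ 5.1   (iron)
  x1, x2, x3, x4, x5 ≥ 0.
The optimal basis is {pasta, sweet potato}; yogurt, peanut butter, brown rice drop out. There the vitamin C and iron constraints are tight.
Optimal quantities: pasta = 1.64 servings, sweet potato = 1.357 servings.
Objective = 0.51·1.64 + 0.68·1.357 = 1.7592.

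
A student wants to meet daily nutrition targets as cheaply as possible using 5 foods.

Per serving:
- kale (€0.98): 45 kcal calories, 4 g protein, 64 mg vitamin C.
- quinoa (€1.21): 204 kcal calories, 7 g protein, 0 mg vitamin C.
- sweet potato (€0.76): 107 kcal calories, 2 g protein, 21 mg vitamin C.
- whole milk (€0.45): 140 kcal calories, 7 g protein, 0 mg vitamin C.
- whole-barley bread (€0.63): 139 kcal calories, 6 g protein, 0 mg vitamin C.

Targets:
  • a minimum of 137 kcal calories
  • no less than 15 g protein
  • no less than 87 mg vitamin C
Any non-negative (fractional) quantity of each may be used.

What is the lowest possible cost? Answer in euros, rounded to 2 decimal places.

€1.95

Let x1 = servings of kale, x2 = servings of quinoa, x3 = servings of sweet potato, x4 = servings of whole milk, x5 = servings of whole-barley bread.
Minimize 0.98x1 + 1.21x2 + 0.76x3 + 0.45x4 + 0.63x5 s.t.:
  45x1 + 204x2 + 107x3 + 140x4 + 139x5 ≥ 137   (calories)
  4x1 + 7x2 + 2x3 + 7x4 + 6x5 ≥ 15   (protein)
  64x1 + 21x3 ≥ 87   (vitamin C)
  x1, x2, x3, x4, x5 ≥ 0.
At the optimum only kale, whole milk are positive (quinoa, sweet potato, whole-barley bread = 0). Binding constraints: protein and vitamin C.
Optimal quantities: kale = 1.359 servings, whole milk = 1.366 servings.
Cost = 0.98·1.359 + 0.45·1.366 = 1.9465.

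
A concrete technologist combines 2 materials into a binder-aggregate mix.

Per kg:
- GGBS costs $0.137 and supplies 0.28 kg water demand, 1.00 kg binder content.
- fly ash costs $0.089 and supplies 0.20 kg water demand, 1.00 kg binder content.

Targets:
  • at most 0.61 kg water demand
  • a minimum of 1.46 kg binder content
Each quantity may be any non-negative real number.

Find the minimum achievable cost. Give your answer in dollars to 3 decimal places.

Treat it as an LP. Let x1 = kg of GGBS, x2 = kg of fly ash.
min 0.137x1 + 0.089x2 with:
  0.28x1 + 0.2x2 ≤ 0.61   (water demand)
  1x1 + 1x2 ≥ 1.46   (binder content)
  x1, x2 ≥ 0.
The optimal basis is {fly ash}; GGBS drops out. The binder content requirement is met with equality.
Optimal quantities: fly ash = 1.46 kg.
Objective = 0.089·1.46 = 0.12994.

$0.130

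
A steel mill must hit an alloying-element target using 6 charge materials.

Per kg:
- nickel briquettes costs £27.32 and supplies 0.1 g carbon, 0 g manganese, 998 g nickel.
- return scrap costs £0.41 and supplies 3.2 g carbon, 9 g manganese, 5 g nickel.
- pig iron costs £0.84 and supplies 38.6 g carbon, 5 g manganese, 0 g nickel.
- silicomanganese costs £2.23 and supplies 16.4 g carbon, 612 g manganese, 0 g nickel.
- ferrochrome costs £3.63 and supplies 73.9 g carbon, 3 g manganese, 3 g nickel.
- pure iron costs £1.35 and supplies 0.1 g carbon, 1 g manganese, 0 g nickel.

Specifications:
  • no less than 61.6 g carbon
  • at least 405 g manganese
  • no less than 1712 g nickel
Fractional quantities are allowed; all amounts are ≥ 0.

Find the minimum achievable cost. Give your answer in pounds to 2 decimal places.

Set it up as a linear program. Let x1 = kg of nickel briquettes, x2 = kg of return scrap, x3 = kg of pig iron, x4 = kg of silicomanganese, x5 = kg of ferrochrome, x6 = kg of pure iron.
min 27.32x1 + 0.41x2 + 0.84x3 + 2.23x4 + 3.63x5 + 1.35x6 s.t.:
  0.1x1 + 3.2x2 + 38.6x3 + 16.4x4 + 73.9x5 + 0.1x6 ≥ 61.6   (carbon)
  9x2 + 5x3 + 612x4 + 3x5 + 1x6 ≥ 405   (manganese)
  998x1 + 5x2 + 3x5 ≥ 1712   (nickel)
  x1, x2, x3, x4, x5, x6 ≥ 0.
The cheapest feasible vertex uses only nickel briquettes, pig iron, silicomanganese; return scrap, ferrochrome, pure iron are not used. The carbon, manganese, nickel requirements are met with equality.
Optimal quantities: nickel briquettes = 1.7154 kg, pig iron = 1.3148 kg, silicomanganese = 0.65102 kg.
Objective = 27.32·1.7154 + 0.84·1.3148 + 2.23·0.65102 = 49.4209.

£49.42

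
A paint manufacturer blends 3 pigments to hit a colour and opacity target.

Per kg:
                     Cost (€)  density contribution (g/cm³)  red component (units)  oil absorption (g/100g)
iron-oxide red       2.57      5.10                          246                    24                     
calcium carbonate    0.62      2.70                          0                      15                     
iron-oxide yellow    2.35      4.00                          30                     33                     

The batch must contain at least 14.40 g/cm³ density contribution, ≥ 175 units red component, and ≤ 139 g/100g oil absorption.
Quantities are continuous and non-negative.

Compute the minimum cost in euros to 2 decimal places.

€4.30

Let x1 = kg of iron-oxide red, x2 = kg of calcium carbonate, x3 = kg of iron-oxide yellow.
Minimize 2.57x1 + 0.62x2 + 2.35x3 with:
  5.1x1 + 2.7x2 + 4x3 ≥ 14.4   (density contribution)
  246x1 + 30x3 ≥ 175   (red component)
  24x1 + 15x2 + 33x3 ≤ 139   (oil absorption)
  x1, x2, x3 ≥ 0.
The optimal basis is {iron-oxide red, calcium carbonate}; iron-oxide yellow drops out. The density contribution and red component requirements are met with equality.
Solving gives x1 = 0.7114, x2 = 3.99.
Hence cost = 2.57·0.7114 + 0.62·3.99 = €4.3021.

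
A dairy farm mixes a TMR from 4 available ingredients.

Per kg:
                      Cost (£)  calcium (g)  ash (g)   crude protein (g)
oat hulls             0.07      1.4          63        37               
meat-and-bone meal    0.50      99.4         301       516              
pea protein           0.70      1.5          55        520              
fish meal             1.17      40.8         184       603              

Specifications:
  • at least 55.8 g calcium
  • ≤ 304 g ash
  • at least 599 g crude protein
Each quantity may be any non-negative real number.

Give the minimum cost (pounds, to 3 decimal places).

£0.616

Let x1 = kg of oat hulls, x2 = kg of meat-and-bone meal, x3 = kg of pea protein, x4 = kg of fish meal.
min 0.07x1 + 0.5x2 + 0.7x3 + 1.17x4 with:
  1.4x1 + 99.4x2 + 1.5x3 + 40.8x4 ≥ 55.8   (calcium)
  63x1 + 301x2 + 55x3 + 184x4 ≤ 304   (ash)
  37x1 + 516x2 + 520x3 + 603x4 ≥ 599   (crude protein)
  x1, x2, x3, x4 ≥ 0.
The minimum-cost mix takes nothing from oat hulls, fish meal — only meat-and-bone meal, pea protein. Binding constraints: ash and crude protein.
So meat-and-bone meal = 0.9765 kg, pea protein = 0.1829 kg.
Hence cost = 0.5·0.9765 + 0.7·0.1829 = £0.61628.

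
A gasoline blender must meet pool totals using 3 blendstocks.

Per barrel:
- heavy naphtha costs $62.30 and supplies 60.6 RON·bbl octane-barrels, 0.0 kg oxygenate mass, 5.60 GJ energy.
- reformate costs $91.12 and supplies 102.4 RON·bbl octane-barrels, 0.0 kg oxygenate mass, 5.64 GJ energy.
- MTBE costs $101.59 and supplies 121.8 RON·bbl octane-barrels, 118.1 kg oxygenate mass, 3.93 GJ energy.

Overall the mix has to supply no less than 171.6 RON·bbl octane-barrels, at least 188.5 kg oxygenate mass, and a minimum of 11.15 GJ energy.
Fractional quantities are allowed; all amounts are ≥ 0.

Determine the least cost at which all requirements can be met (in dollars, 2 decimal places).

Let x1 = barrels of heavy naphtha, x2 = barrels of reformate, x3 = barrels of MTBE.
Minimise 62.3x1 + 91.12x2 + 101.59x3 with:
  60.6x1 + 102.4x2 + 121.8x3 ≥ 171.6   (octane-barrels)
  118.1x3 ≥ 188.5   (oxygenate mass)
  5.6x1 + 5.64x2 + 3.93x3 ≥ 11.15   (energy)
  x1, x2, x3 ≥ 0.
At the optimum only heavy naphtha, MTBE are positive (reformate = 0). Binding constraints: oxygenate mass and energy.
That vertex is x1 = 0.87095, x3 = 1.5961.
Total cost: 62.3·0.87095 + 101.59·1.5961 = 216.4080.

$216.41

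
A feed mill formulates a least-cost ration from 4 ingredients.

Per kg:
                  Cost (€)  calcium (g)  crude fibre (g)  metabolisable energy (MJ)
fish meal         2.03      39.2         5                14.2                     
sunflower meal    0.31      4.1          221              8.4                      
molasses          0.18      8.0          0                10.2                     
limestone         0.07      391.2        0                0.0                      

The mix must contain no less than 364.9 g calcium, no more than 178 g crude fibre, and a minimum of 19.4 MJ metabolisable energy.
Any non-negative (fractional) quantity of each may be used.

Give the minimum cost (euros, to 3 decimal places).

Let x1 = kg of fish meal, x2 = kg of sunflower meal, x3 = kg of molasses, x4 = kg of limestone.
min 2.03x1 + 0.31x2 + 0.18x3 + 0.07x4 with:
  39.2x1 + 4.1x2 + 8x3 + 391.2x4 ≥ 364.9   (calcium)
  5x1 + 221x2 ≤ 178   (crude fibre)
  14.2x1 + 8.4x2 + 10.2x3 ≥ 19.4   (metabolisable energy)
  x1, x2, x3, x4 ≥ 0.
At the optimum only molasses, limestone are positive (fish meal, sunflower meal = 0). The calcium and metabolisable energy requirements are met with equality.
Optimal quantities: molasses = 1.902 kg, limestone = 0.8939 kg.
Objective = 0.18·1.902 + 0.07·0.8939 = 0.40493.

€0.405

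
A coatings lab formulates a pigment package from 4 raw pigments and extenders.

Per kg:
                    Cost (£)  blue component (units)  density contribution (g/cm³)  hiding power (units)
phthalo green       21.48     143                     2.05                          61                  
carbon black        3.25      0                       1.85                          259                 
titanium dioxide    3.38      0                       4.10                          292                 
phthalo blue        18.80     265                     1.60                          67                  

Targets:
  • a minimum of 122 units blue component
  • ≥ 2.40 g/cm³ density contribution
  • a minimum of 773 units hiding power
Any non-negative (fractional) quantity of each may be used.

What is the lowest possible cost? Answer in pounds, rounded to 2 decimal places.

Let x1 = kg of phthalo green, x2 = kg of carbon black, x3 = kg of titanium dioxide, x4 = kg of phthalo blue.
min 21.48x1 + 3.25x2 + 3.38x3 + 18.8x4 subject to:
  143x1 + 265x4 ≥ 122   (blue component)
  2.05x1 + 1.85x2 + 4.1x3 + 1.6x4 ≥ 2.4   (density contribution)
  61x1 + 259x2 + 292x3 + 67x4 ≥ 773   (hiding power)
  x1, x2, x3, x4 ≥ 0.
The optimal basis is {titanium dioxide, phthalo blue}; phthalo green, carbon black drop out. There the blue component and hiding power constraints are tight.
So titanium dioxide = 2.542 kg, phthalo blue = 0.4604 kg.
Total cost: 3.38·2.542 + 18.8·0.4604 = 17.2475.

£17.25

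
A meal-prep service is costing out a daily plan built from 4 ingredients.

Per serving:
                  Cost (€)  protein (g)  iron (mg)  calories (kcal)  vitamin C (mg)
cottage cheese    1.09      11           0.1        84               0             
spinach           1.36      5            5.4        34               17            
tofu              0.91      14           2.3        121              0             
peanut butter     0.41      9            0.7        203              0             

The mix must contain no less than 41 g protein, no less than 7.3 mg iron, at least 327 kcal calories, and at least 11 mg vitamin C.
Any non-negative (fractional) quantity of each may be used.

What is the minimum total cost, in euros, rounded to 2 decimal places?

Treat it as an LP. Let x1 = servings of cottage cheese, x2 = servings of spinach, x3 = servings of tofu, x4 = servings of peanut butter.
min 1.09x1 + 1.36x2 + 0.91x3 + 0.41x4 subject to:
  11x1 + 5x2 + 14x3 + 9x4 ≥ 41   (protein)
  0.1x1 + 5.4x2 + 2.3x3 + 0.7x4 ≥ 7.3   (iron)
  84x1 + 34x2 + 121x3 + 203x4 ≥ 327   (calories)
  17x2 ≥ 11   (vitamin C)
  x1, x2, x3, x4 ≥ 0.
The optimal basis is {spinach, tofu, peanut butter}; cottage cheese drops out. The protein, iron, vitamin C requirements are met with equality.
Optimal quantities: spinach = 0.6471 servings, tofu = 0.7172 servings, peanut butter = 3.08 servings.
Cost = 1.36·0.6471 + 0.91·0.7172 + 0.41·3.08 = 2.7955.

€2.80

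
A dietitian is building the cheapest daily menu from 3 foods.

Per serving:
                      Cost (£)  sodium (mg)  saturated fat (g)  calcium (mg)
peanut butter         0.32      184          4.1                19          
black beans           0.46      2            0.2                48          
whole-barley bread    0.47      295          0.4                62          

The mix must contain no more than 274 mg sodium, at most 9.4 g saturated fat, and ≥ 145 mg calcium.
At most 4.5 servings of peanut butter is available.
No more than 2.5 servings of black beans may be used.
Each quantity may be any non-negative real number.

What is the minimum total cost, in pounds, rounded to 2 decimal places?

This is a linear program. Let x1 = servings of peanut butter, x2 = servings of black beans, x3 = servings of whole-barley bread.
Minimise 0.32x1 + 0.46x2 + 0.47x3 s.t.:
  184x1 + 2x2 + 295x3 ≤ 274   (sodium)
  4.1x1 + 0.2x2 + 0.4x3 ≤ 9.4   (saturated fat)
  19x1 + 48x2 + 62x3 ≥ 145   (calcium)
  x1 ≤ 4.5
  x2 ≤ 2.5
  x1, x2, x3 ≥ 0.
The optimal basis is {black beans, whole-barley bread}; peanut butter drops out. Binding constraints: sodium and calcium.
Optimal quantities: black beans = 1.837 servings, whole-barley bread = 0.9164 servings.
Total cost: 0.46·1.837 + 0.47·0.9164 = 1.2757.

£1.28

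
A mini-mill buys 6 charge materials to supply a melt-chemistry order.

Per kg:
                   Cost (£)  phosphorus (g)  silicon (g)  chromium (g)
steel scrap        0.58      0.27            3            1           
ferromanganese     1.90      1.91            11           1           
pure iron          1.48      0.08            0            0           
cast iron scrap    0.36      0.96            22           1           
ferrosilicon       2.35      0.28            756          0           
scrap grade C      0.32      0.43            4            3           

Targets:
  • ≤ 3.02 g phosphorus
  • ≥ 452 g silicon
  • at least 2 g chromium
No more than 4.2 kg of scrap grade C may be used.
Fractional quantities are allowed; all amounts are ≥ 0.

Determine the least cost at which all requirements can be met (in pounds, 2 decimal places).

Let x1 = kg of steel scrap, x2 = kg of ferromanganese, x3 = kg of pure iron, x4 = kg of cast iron scrap, x5 = kg of ferrosilicon, x6 = kg of scrap grade C.
Minimize 0.58x1 + 1.9x2 + 1.48x3 + 0.36x4 + 2.35x5 + 0.32x6 subject to:
  0.27x1 + 1.91x2 + 0.08x3 + 0.96x4 + 0.28x5 + 0.43x6 ≤ 3.02   (phosphorus)
  3x1 + 11x2 + 22x4 + 756x5 + 4x6 ≥ 452   (silicon)
  1x1 + 1x2 + 1x4 + 3x6 ≥ 2   (chromium)
  x6 ≤ 4.2
  x1, x2, x3, x4, x5, x6 ≥ 0.
The minimum-cost mix takes nothing from steel scrap, ferromanganese, pure iron, cast iron scrap — only ferrosilicon, scrap grade C. There the silicon and chromium constraints are tight.
Solving gives x5 = 0.5944, x6 = 0.6667.
Hence cost = 2.35·0.5944 + 0.32·0.6667 = £1.6102.

£1.61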